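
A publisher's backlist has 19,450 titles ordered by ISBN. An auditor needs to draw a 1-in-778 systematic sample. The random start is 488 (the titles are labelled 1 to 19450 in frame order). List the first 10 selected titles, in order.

488, 1266, 2044, 2822, 3600, 4378, 5156, 5934, 6712, 7490

title 1: 488
title 2: 488 + 778 = 1266
title 3: 1266 + 778 = 2044
title 4: 2044 + 778 = 2822
title 5: 2822 + 778 = 3600
title 6: 3600 + 778 = 4378
title 7: 4378 + 778 = 5156
title 8: 5156 + 778 = 5934
title 9: 5934 + 778 = 6712
title 10: 6712 + 778 = 7490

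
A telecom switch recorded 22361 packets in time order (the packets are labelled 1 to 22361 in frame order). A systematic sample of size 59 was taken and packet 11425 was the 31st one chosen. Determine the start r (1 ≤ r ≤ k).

55

k = 22361/59 = 379
r = 11425 − (31−1)×379 = 11425 − 11370 = 55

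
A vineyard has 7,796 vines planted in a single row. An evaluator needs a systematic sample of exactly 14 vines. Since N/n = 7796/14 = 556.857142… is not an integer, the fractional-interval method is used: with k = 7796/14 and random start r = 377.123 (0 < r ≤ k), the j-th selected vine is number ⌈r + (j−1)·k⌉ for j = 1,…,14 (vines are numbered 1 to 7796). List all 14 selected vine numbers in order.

j=1: r + 0k = 377.123 → ⌈·⌉ = 378
j=2: r + 1k = 933.980142… → ⌈·⌉ = 934
j=3: r + 2k = 1490.837285… → ⌈·⌉ = 1491
j=4: r + 3k = 2047.694428… → ⌈·⌉ = 2048
j=5: r + 4k = 2604.551571… → ⌈·⌉ = 2605
j=6: r + 5k = 3161.408714… → ⌈·⌉ = 3162
j=7: r + 6k = 3718.265857… → ⌈·⌉ = 3719
j=8: r + 7k = 4275.123 → ⌈·⌉ = 4276
j=9: r + 8k = 4831.980142… → ⌈·⌉ = 4832
j=10: r + 9k = 5388.837285… → ⌈·⌉ = 5389
j=11: r + 10k = 5945.694428… → ⌈·⌉ = 5946
j=12: r + 11k = 6502.551571… → ⌈·⌉ = 6503
j=13: r + 12k = 7059.408714… → ⌈·⌉ = 7060
j=14: r + 13k = 7616.265857… → ⌈·⌉ = 7617

378, 934, 1491, 2048, 2605, 3162, 3719, 4276, 4832, 5389, 5946, 6503, 7060, 7617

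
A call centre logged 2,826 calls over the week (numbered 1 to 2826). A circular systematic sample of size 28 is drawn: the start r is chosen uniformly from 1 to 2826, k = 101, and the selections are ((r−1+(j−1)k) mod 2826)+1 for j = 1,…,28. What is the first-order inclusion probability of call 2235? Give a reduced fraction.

For each position j, as r ranges over 1…2826 the j-th selection hits every call exactly once, so call 2235 is selected for exactly 28 of the 2826 starts.
Inclusion probability = 28/2826 = 14/1413.

14/1413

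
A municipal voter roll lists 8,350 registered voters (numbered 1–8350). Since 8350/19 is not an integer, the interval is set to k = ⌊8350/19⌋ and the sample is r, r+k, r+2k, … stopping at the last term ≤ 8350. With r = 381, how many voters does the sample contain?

k = ⌊8350/19⌋ = 439
Achieved size = ⌊(8350 − 381)/439⌋ + 1 = ⌊7969/439⌋ + 1 = 18 + 1 = 19
(last selection: 381 + 18×439 = 8283 ≤ 8350; next would be 8722 > 8350)

19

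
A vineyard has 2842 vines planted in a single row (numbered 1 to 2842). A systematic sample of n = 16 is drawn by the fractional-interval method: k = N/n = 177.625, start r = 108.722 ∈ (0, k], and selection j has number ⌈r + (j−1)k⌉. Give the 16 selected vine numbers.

109, 287, 464, 642, 820, 997, 1175, 1353, 1530, 1708, 1885, 2063, 2241, 2418, 2596, 2774

j=1: r + 0k = 108.722 → ⌈·⌉ = 109
j=2: r + 1k = 286.347 → ⌈·⌉ = 287
j=3: r + 2k = 463.972 → ⌈·⌉ = 464
j=4: r + 3k = 641.597 → ⌈·⌉ = 642
j=5: r + 4k = 819.222 → ⌈·⌉ = 820
j=6: r + 5k = 996.847 → ⌈·⌉ = 997
j=7: r + 6k = 1174.472 → ⌈·⌉ = 1175
j=8: r + 7k = 1352.097 → ⌈·⌉ = 1353
j=9: r + 8k = 1529.722 → ⌈·⌉ = 1530
j=10: r + 9k = 1707.347 → ⌈·⌉ = 1708
j=11: r + 10k = 1884.972 → ⌈·⌉ = 1885
j=12: r + 11k = 2062.597 → ⌈·⌉ = 2063
j=13: r + 12k = 2240.222 → ⌈·⌉ = 2241
j=14: r + 13k = 2417.847 → ⌈·⌉ = 2418
j=15: r + 14k = 2595.472 → ⌈·⌉ = 2596
j=16: r + 15k = 2773.097 → ⌈·⌉ = 2774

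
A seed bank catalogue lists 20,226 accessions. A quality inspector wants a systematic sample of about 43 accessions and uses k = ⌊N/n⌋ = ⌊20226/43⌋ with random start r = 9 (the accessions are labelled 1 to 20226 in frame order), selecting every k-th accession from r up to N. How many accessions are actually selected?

44

k = ⌊20226/43⌋ = 470
Achieved size = ⌊(20226 − 9)/470⌋ + 1 = ⌊20217/470⌋ + 1 = 43 + 1 = 44
(last selection: 9 + 43×470 = 20219 ≤ 20226; next would be 20689 > 20226)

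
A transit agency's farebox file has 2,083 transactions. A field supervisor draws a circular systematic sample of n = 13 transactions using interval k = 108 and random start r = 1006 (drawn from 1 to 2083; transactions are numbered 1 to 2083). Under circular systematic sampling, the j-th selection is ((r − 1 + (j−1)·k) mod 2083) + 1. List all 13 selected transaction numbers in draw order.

Selection 1: 1006
Selection 2: 1006 + 108 = 1114
Selection 3: 1114 + 108 = 1222
Selection 4: 1222 + 108 = 1330
Selection 5: 1330 + 108 = 1438
Selection 6: 1438 + 108 = 1546
Selection 7: 1546 + 108 = 1654
Selection 8: 1654 + 108 = 1762
Selection 9: 1762 + 108 = 1870
Selection 10: 1870 + 108 = 1978
Selection 11: 1978 + 108 = 2086 → 2086 − 2083 = 3
Selection 12: 3 + 108 = 111
Selection 13: 111 + 108 = 219

1006, 1114, 1222, 1330, 1438, 1546, 1654, 1762, 1870, 1978, 3, 111, 219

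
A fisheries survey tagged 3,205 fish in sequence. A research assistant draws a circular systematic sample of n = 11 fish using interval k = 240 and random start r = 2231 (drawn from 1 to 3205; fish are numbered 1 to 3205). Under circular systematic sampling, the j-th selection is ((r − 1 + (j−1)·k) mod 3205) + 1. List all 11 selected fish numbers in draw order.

2231, 2471, 2711, 2951, 3191, 226, 466, 706, 946, 1186, 1426

Selection 1: 2231
Selection 2: 2231 + 240 = 2471
Selection 3: 2471 + 240 = 2711
Selection 4: 2711 + 240 = 2951
Selection 5: 2951 + 240 = 3191
Selection 6: 3191 + 240 = 3431 → 3431 − 3205 = 226
Selection 7: 226 + 240 = 466
Selection 8: 466 + 240 = 706
Selection 9: 706 + 240 = 946
Selection 10: 946 + 240 = 1186
Selection 11: 1186 + 240 = 1426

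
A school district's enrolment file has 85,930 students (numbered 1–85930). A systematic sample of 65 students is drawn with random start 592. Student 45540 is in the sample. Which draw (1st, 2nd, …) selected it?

k = 85930/65 = 1322
position = (45540 − 592)/1322 + 1 = 44948/1322 + 1 = 34 + 1 = 35

35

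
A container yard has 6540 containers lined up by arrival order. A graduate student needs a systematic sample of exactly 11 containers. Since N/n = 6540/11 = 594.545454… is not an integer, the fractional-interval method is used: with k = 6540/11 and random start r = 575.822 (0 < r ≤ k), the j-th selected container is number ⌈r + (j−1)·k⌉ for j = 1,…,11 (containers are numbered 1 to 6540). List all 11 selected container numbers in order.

576, 1171, 1765, 2360, 2955, 3549, 4144, 4738, 5333, 5927, 6522

j=1: r + 0k = 575.822 → ⌈·⌉ = 576
j=2: r + 1k = 1170.367454… → ⌈·⌉ = 1171
j=3: r + 2k = 1764.912909… → ⌈·⌉ = 1765
j=4: r + 3k = 2359.458363… → ⌈·⌉ = 2360
j=5: r + 4k = 2954.003818… → ⌈·⌉ = 2955
j=6: r + 5k = 3548.549272… → ⌈·⌉ = 3549
j=7: r + 6k = 4143.094727… → ⌈·⌉ = 4144
j=8: r + 7k = 4737.640181… → ⌈·⌉ = 4738
j=9: r + 8k = 5332.185636… → ⌈·⌉ = 5333
j=10: r + 9k = 5926.731090… → ⌈·⌉ = 5927
j=11: r + 10k = 6521.276545… → ⌈·⌉ = 6522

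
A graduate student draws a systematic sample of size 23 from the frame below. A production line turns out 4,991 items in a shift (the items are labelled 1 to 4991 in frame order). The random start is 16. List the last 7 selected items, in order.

k = N/n = 4991/23 = 217
17th selection = 16 + 16×217 = 3488
18th: 3488 + 217 = 3705
19th: 3705 + 217 = 3922
20th: 3922 + 217 = 4139
21st: 4139 + 217 = 4356
22nd: 4356 + 217 = 4573
23rd: 4573 + 217 = 4790

3488, 3705, 3922, 4139, 4356, 4573, 4790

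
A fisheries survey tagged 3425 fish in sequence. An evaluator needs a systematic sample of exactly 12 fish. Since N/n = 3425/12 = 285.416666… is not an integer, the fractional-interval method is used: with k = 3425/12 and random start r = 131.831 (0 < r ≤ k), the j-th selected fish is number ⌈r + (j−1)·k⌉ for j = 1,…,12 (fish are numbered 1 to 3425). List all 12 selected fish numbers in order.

j=1: r + 0k = 131.831 → ⌈·⌉ = 132
j=2: r + 1k = 417.247666… → ⌈·⌉ = 418
j=3: r + 2k = 702.664333… → ⌈·⌉ = 703
j=4: r + 3k = 988.081 → ⌈·⌉ = 989
j=5: r + 4k = 1273.497666… → ⌈·⌉ = 1274
j=6: r + 5k = 1558.914333… → ⌈·⌉ = 1559
j=7: r + 6k = 1844.331 → ⌈·⌉ = 1845
j=8: r + 7k = 2129.747666… → ⌈·⌉ = 2130
j=9: r + 8k = 2415.164333… → ⌈·⌉ = 2416
j=10: r + 9k = 2700.581 → ⌈·⌉ = 2701
j=11: r + 10k = 2985.997666… → ⌈·⌉ = 2986
j=12: r + 11k = 3271.414333… → ⌈·⌉ = 3272

132, 418, 703, 989, 1274, 1559, 1845, 2130, 2416, 2701, 2986, 3272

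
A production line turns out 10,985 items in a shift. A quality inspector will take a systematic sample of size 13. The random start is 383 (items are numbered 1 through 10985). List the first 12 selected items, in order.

383, 1228, 2073, 2918, 3763, 4608, 5453, 6298, 7143, 7988, 8833, 9678

k = N/n = 10985/13 = 845
item 1: 383
item 2: 383 + 845 = 1228
item 3: 1228 + 845 = 2073
item 4: 2073 + 845 = 2918
item 5: 2918 + 845 = 3763
item 6: 3763 + 845 = 4608
item 7: 4608 + 845 = 5453
item 8: 5453 + 845 = 6298
item 9: 6298 + 845 = 7143
item 10: 7143 + 845 = 7988
item 11: 7988 + 845 = 8833
item 12: 8833 + 845 = 9678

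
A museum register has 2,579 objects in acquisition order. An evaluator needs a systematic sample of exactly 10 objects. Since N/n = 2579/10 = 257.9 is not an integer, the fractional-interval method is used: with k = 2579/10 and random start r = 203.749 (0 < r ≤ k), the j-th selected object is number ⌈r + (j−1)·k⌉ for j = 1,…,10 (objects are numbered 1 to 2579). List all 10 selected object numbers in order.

j=1: r + 0k = 203.749 → ⌈·⌉ = 204
j=2: r + 1k = 461.649 → ⌈·⌉ = 462
j=3: r + 2k = 719.549 → ⌈·⌉ = 720
j=4: r + 3k = 977.449 → ⌈·⌉ = 978
j=5: r + 4k = 1235.349 → ⌈·⌉ = 1236
j=6: r + 5k = 1493.249 → ⌈·⌉ = 1494
j=7: r + 6k = 1751.149 → ⌈·⌉ = 1752
j=8: r + 7k = 2009.049 → ⌈·⌉ = 2010
j=9: r + 8k = 2266.949 → ⌈·⌉ = 2267
j=10: r + 9k = 2524.849 → ⌈·⌉ = 2525

204, 462, 720, 978, 1236, 1494, 1752, 2010, 2267, 2525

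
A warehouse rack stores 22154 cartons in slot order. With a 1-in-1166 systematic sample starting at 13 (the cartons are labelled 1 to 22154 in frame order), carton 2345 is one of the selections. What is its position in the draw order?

3

k = 1166
position = (2345 − 13)/1166 + 1 = 2332/1166 + 1 = 2 + 1 = 3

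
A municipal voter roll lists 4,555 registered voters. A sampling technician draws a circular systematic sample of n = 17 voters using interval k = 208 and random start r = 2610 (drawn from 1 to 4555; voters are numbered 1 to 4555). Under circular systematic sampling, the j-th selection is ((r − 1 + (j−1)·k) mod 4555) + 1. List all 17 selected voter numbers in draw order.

Selection 1: 2610
Selection 2: 2610 + 208 = 2818
Selection 3: 2818 + 208 = 3026
Selection 4: 3026 + 208 = 3234
Selection 5: 3234 + 208 = 3442
Selection 6: 3442 + 208 = 3650
Selection 7: 3650 + 208 = 3858
Selection 8: 3858 + 208 = 4066
Selection 9: 4066 + 208 = 4274
Selection 10: 4274 + 208 = 4482
Selection 11: 4482 + 208 = 4690 → 4690 − 4555 = 135
Selection 12: 135 + 208 = 343
Selection 13: 343 + 208 = 551
Selection 14: 551 + 208 = 759
Selection 15: 759 + 208 = 967
Selection 16: 967 + 208 = 1175
Selection 17: 1175 + 208 = 1383

2610, 2818, 3026, 3234, 3442, 3650, 3858, 4066, 4274, 4482, 135, 343, 551, 759, 967, 1175, 1383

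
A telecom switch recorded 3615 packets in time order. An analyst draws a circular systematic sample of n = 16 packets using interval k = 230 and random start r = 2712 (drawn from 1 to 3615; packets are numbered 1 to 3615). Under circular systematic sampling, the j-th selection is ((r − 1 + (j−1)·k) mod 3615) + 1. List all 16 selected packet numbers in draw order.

2712, 2942, 3172, 3402, 17, 247, 477, 707, 937, 1167, 1397, 1627, 1857, 2087, 2317, 2547

Selection 1: 2712
Selection 2: 2712 + 230 = 2942
Selection 3: 2942 + 230 = 3172
Selection 4: 3172 + 230 = 3402
Selection 5: 3402 + 230 = 3632 → 3632 − 3615 = 17
Selection 6: 17 + 230 = 247
Selection 7: 247 + 230 = 477
Selection 8: 477 + 230 = 707
Selection 9: 707 + 230 = 937
Selection 10: 937 + 230 = 1167
Selection 11: 1167 + 230 = 1397
Selection 12: 1397 + 230 = 1627
Selection 13: 1627 + 230 = 1857
Selection 14: 1857 + 230 = 2087
Selection 15: 2087 + 230 = 2317
Selection 16: 2317 + 230 = 2547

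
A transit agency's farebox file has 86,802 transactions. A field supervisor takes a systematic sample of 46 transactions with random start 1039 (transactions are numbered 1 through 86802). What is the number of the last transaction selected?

k = 86802/46 = 1887
46th selection = r + (46−1)·k = 1039 + 45×1887 = 1039 + 84915 = 85954

85954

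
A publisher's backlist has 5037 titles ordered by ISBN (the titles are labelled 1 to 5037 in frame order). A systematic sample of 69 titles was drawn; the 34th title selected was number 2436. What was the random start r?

27

k = 5037/69 = 73
r = 2436 − (34−1)×73 = 2436 − 2409 = 27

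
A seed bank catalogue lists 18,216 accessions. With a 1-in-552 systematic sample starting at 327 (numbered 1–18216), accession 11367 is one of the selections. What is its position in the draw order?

21

k = 552
position = (11367 − 327)/552 + 1 = 11040/552 + 1 = 20 + 1 = 21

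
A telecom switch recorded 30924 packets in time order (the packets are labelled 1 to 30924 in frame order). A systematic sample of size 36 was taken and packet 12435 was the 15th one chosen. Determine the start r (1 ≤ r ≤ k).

409

k = 30924/36 = 859
r = 12435 − (15−1)×859 = 12435 − 12026 = 409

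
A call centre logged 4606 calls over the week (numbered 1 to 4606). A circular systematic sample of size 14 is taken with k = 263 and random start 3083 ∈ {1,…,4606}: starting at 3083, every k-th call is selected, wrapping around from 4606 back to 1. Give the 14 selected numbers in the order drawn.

Selection 1: 3083
Selection 2: 3083 + 263 = 3346
Selection 3: 3346 + 263 = 3609
Selection 4: 3609 + 263 = 3872
Selection 5: 3872 + 263 = 4135
Selection 6: 4135 + 263 = 4398
Selection 7: 4398 + 263 = 4661 → 4661 − 4606 = 55
Selection 8: 55 + 263 = 318
Selection 9: 318 + 263 = 581
Selection 10: 581 + 263 = 844
Selection 11: 844 + 263 = 1107
Selection 12: 1107 + 263 = 1370
Selection 13: 1370 + 263 = 1633
Selection 14: 1633 + 263 = 1896

3083, 3346, 3609, 3872, 4135, 4398, 55, 318, 581, 844, 1107, 1370, 1633, 1896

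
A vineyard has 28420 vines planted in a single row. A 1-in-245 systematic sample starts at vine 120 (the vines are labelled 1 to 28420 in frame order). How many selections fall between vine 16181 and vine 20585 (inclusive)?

k = 245
First selection ≥ 16181: 120 + ⌈(16181−120)/245⌉·245 = 120 + 66×245 = 16290
Last selection ≤ 20585: 120 + ⌊(20585−120)/245⌋·245 = 120 + 83×245 = 20455
Count = 83 − 66 + 1 = 18

18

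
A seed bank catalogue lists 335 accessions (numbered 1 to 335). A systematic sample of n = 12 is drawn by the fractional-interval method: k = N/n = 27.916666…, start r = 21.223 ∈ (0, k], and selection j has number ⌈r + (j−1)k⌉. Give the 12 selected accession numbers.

22, 50, 78, 105, 133, 161, 189, 217, 245, 273, 301, 329

j=1: r + 0k = 21.223 → ⌈·⌉ = 22
j=2: r + 1k = 49.139666… → ⌈·⌉ = 50
j=3: r + 2k = 77.056333… → ⌈·⌉ = 78
j=4: r + 3k = 104.973 → ⌈·⌉ = 105
j=5: r + 4k = 132.889666… → ⌈·⌉ = 133
j=6: r + 5k = 160.806333… → ⌈·⌉ = 161
j=7: r + 6k = 188.723 → ⌈·⌉ = 189
j=8: r + 7k = 216.639666… → ⌈·⌉ = 217
j=9: r + 8k = 244.556333… → ⌈·⌉ = 245
j=10: r + 9k = 272.473 → ⌈·⌉ = 273
j=11: r + 10k = 300.389666… → ⌈·⌉ = 301
j=12: r + 11k = 328.306333… → ⌈·⌉ = 329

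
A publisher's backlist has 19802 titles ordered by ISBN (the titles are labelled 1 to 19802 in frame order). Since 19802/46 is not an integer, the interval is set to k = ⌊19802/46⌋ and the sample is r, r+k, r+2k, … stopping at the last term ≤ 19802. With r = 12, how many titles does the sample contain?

k = ⌊19802/46⌋ = 430
Achieved size = ⌊(19802 − 12)/430⌋ + 1 = ⌊19790/430⌋ + 1 = 46 + 1 = 47
(last selection: 12 + 46×430 = 19792 ≤ 19802; next would be 20222 > 19802)

47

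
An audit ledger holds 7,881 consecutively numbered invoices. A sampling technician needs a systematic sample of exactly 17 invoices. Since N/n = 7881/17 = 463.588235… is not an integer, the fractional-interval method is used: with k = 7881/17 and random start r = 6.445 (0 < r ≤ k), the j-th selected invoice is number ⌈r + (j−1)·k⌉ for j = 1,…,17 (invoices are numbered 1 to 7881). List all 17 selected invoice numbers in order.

j=1: r + 0k = 6.445 → ⌈·⌉ = 7
j=2: r + 1k = 470.033235… → ⌈·⌉ = 471
j=3: r + 2k = 933.621470… → ⌈·⌉ = 934
j=4: r + 3k = 1397.209705… → ⌈·⌉ = 1398
j=5: r + 4k = 1860.797941… → ⌈·⌉ = 1861
j=6: r + 5k = 2324.386176… → ⌈·⌉ = 2325
j=7: r + 6k = 2787.974411… → ⌈·⌉ = 2788
j=8: r + 7k = 3251.562647… → ⌈·⌉ = 3252
j=9: r + 8k = 3715.150882… → ⌈·⌉ = 3716
j=10: r + 9k = 4178.739117… → ⌈·⌉ = 4179
j=11: r + 10k = 4642.327352… → ⌈·⌉ = 4643
j=12: r + 11k = 5105.915588… → ⌈·⌉ = 5106
j=13: r + 12k = 5569.503823… → ⌈·⌉ = 5570
j=14: r + 13k = 6033.092058… → ⌈·⌉ = 6034
j=15: r + 14k = 6496.680294… → ⌈·⌉ = 6497
j=16: r + 15k = 6960.268529… → ⌈·⌉ = 6961
j=17: r + 16k = 7423.856764… → ⌈·⌉ = 7424

7, 471, 934, 1398, 1861, 2325, 2788, 3252, 3716, 4179, 4643, 5106, 5570, 6034, 6497, 6961, 7424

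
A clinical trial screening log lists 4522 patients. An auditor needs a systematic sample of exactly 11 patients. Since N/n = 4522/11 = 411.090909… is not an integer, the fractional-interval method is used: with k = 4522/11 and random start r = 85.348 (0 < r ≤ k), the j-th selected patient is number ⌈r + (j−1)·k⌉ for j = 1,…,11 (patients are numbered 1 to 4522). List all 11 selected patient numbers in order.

j=1: r + 0k = 85.348 → ⌈·⌉ = 86
j=2: r + 1k = 496.438909… → ⌈·⌉ = 497
j=3: r + 2k = 907.529818… → ⌈·⌉ = 908
j=4: r + 3k = 1318.620727… → ⌈·⌉ = 1319
j=5: r + 4k = 1729.711636… → ⌈·⌉ = 1730
j=6: r + 5k = 2140.802545… → ⌈·⌉ = 2141
j=7: r + 6k = 2551.893454… → ⌈·⌉ = 2552
j=8: r + 7k = 2962.984363… → ⌈·⌉ = 2963
j=9: r + 8k = 3374.075272… → ⌈·⌉ = 3375
j=10: r + 9k = 3785.166181… → ⌈·⌉ = 3786
j=11: r + 10k = 4196.257090… → ⌈·⌉ = 4197

86, 497, 908, 1319, 1730, 2141, 2552, 2963, 3375, 3786, 4197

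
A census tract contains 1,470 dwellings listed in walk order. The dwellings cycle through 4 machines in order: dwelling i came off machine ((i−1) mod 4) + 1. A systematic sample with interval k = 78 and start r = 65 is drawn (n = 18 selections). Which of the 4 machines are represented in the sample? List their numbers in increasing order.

Consecutive selections differ by k = 78, so their machine numbers differ by 78 mod 4 = 2.
gcd(78, 4) = 2, so the sample visits 4/2 = 2 distinct residues mod 4.
Start 65 is machine 1; the machines hit are 1, 3.

1, 3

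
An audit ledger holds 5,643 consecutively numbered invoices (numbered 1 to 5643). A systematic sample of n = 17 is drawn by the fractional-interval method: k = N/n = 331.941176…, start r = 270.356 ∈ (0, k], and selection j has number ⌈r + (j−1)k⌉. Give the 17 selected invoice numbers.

271, 603, 935, 1267, 1599, 1931, 2263, 2594, 2926, 3258, 3590, 3922, 4254, 4586, 4918, 5250, 5582

j=1: r + 0k = 270.356 → ⌈·⌉ = 271
j=2: r + 1k = 602.297176… → ⌈·⌉ = 603
j=3: r + 2k = 934.238352… → ⌈·⌉ = 935
j=4: r + 3k = 1266.179529… → ⌈·⌉ = 1267
j=5: r + 4k = 1598.120705… → ⌈·⌉ = 1599
j=6: r + 5k = 1930.061882… → ⌈·⌉ = 1931
j=7: r + 6k = 2262.003058… → ⌈·⌉ = 2263
j=8: r + 7k = 2593.944235… → ⌈·⌉ = 2594
j=9: r + 8k = 2925.885411… → ⌈·⌉ = 2926
j=10: r + 9k = 3257.826588… → ⌈·⌉ = 3258
j=11: r + 10k = 3589.767764… → ⌈·⌉ = 3590
j=12: r + 11k = 3921.708941… → ⌈·⌉ = 3922
j=13: r + 12k = 4253.650117… → ⌈·⌉ = 4254
j=14: r + 13k = 4585.591294… → ⌈·⌉ = 4586
j=15: r + 14k = 4917.532470… → ⌈·⌉ = 4918
j=16: r + 15k = 5249.473647… → ⌈·⌉ = 5250
j=17: r + 16k = 5581.414823… → ⌈·⌉ = 5582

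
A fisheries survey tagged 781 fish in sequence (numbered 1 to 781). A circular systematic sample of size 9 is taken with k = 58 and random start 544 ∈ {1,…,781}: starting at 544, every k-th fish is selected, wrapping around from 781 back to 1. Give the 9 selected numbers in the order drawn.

Selection 1: 544
Selection 2: 544 + 58 = 602
Selection 3: 602 + 58 = 660
Selection 4: 660 + 58 = 718
Selection 5: 718 + 58 = 776
Selection 6: 776 + 58 = 834 → 834 − 781 = 53
Selection 7: 53 + 58 = 111
Selection 8: 111 + 58 = 169
Selection 9: 169 + 58 = 227

544, 602, 660, 718, 776, 53, 111, 169, 227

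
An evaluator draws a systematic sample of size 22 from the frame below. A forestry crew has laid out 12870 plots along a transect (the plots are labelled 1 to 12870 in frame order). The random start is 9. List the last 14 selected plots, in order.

4689, 5274, 5859, 6444, 7029, 7614, 8199, 8784, 9369, 9954, 10539, 11124, 11709, 12294

k = N/n = 12870/22 = 585
9th selection = 9 + 8×585 = 4689
10th: 4689 + 585 = 5274
11th: 5274 + 585 = 5859
12th: 5859 + 585 = 6444
13th: 6444 + 585 = 7029
14th: 7029 + 585 = 7614
15th: 7614 + 585 = 8199
16th: 8199 + 585 = 8784
17th: 8784 + 585 = 9369
18th: 9369 + 585 = 9954
19th: 9954 + 585 = 10539
20th: 10539 + 585 = 11124
21st: 11124 + 585 = 11709
22nd: 11709 + 585 = 12294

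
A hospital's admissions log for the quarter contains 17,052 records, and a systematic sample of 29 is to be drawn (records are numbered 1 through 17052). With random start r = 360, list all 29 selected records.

360, 948, 1536, 2124, 2712, 3300, 3888, 4476, 5064, 5652, 6240, 6828, 7416, 8004, 8592, 9180, 9768, 10356, 10944, 11532, 12120, 12708, 13296, 13884, 14472, 15060, 15648, 16236, 16824

k = N/n = 17052/29 = 588
record 1: 360
record 2: 360 + 588 = 948
record 3: 948 + 588 = 1536
record 4: 1536 + 588 = 2124
record 5: 2124 + 588 = 2712
record 6: 2712 + 588 = 3300
record 7: 3300 + 588 = 3888
record 8: 3888 + 588 = 4476
record 9: 4476 + 588 = 5064
record 10: 5064 + 588 = 5652
record 11: 5652 + 588 = 6240
record 12: 6240 + 588 = 6828
record 13: 6828 + 588 = 7416
record 14: 7416 + 588 = 8004
record 15: 8004 + 588 = 8592
record 16: 8592 + 588 = 9180
record 17: 9180 + 588 = 9768
record 18: 9768 + 588 = 10356
record 19: 10356 + 588 = 10944
record 20: 10944 + 588 = 11532
record 21: 11532 + 588 = 12120
record 22: 12120 + 588 = 12708
record 23: 12708 + 588 = 13296
record 24: 13296 + 588 = 13884
record 25: 13884 + 588 = 14472
record 26: 14472 + 588 = 15060
record 27: 15060 + 588 = 15648
record 28: 15648 + 588 = 16236
record 29: 16236 + 588 = 16824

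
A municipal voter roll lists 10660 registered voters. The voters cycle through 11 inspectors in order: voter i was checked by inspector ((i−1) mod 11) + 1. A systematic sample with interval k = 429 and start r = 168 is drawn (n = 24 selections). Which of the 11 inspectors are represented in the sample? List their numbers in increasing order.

3

Consecutive selections differ by k = 429, so their inspector numbers differ by 429 mod 11 = 0.
gcd(429, 11) = 11, so the sample visits 11/11 = 1 distinct residues mod 11.
Start 168 is inspector 3; the inspectors hit are 3.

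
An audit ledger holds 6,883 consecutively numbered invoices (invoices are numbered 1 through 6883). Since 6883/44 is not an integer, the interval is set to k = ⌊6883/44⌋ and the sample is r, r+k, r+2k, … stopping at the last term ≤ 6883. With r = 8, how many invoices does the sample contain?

k = ⌊6883/44⌋ = 156
Achieved size = ⌊(6883 − 8)/156⌋ + 1 = ⌊6875/156⌋ + 1 = 44 + 1 = 45
(last selection: 8 + 44×156 = 6872 ≤ 6883; next would be 7028 > 6883)

45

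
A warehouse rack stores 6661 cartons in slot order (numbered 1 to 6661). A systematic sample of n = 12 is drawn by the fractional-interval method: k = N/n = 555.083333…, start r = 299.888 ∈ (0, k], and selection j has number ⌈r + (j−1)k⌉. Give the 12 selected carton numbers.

300, 855, 1411, 1966, 2521, 3076, 3631, 4186, 4741, 5296, 5851, 6406

j=1: r + 0k = 299.888 → ⌈·⌉ = 300
j=2: r + 1k = 854.971333… → ⌈·⌉ = 855
j=3: r + 2k = 1410.054666… → ⌈·⌉ = 1411
j=4: r + 3k = 1965.138 → ⌈·⌉ = 1966
j=5: r + 4k = 2520.221333… → ⌈·⌉ = 2521
j=6: r + 5k = 3075.304666… → ⌈·⌉ = 3076
j=7: r + 6k = 3630.388 → ⌈·⌉ = 3631
j=8: r + 7k = 4185.471333… → ⌈·⌉ = 4186
j=9: r + 8k = 4740.554666… → ⌈·⌉ = 4741
j=10: r + 9k = 5295.638 → ⌈·⌉ = 5296
j=11: r + 10k = 5850.721333… → ⌈·⌉ = 5851
j=12: r + 11k = 6405.804666… → ⌈·⌉ = 6406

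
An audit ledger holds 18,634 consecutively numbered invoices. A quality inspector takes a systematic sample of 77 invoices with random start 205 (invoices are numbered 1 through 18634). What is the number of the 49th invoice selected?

k = 18634/77 = 242
49th selection = r + (49−1)·k = 205 + 48×242 = 205 + 11616 = 11821

11821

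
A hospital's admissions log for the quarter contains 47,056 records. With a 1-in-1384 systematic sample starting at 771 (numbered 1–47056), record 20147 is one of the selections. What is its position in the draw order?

15

k = 1384
position = (20147 − 771)/1384 + 1 = 19376/1384 + 1 = 14 + 1 = 15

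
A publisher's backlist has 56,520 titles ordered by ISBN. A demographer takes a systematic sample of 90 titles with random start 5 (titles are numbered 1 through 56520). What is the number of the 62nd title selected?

k = 56520/90 = 628
62nd selection = r + (62−1)·k = 5 + 61×628 = 5 + 38308 = 38313

38313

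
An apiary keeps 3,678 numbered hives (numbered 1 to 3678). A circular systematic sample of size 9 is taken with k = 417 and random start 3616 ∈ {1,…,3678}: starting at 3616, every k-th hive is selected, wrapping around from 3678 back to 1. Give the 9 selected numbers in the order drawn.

3616, 355, 772, 1189, 1606, 2023, 2440, 2857, 3274

Selection 1: 3616
Selection 2: 3616 + 417 = 4033 → 4033 − 3678 = 355
Selection 3: 355 + 417 = 772
Selection 4: 772 + 417 = 1189
Selection 5: 1189 + 417 = 1606
Selection 6: 1606 + 417 = 2023
Selection 7: 2023 + 417 = 2440
Selection 8: 2440 + 417 = 2857
Selection 9: 2857 + 417 = 3274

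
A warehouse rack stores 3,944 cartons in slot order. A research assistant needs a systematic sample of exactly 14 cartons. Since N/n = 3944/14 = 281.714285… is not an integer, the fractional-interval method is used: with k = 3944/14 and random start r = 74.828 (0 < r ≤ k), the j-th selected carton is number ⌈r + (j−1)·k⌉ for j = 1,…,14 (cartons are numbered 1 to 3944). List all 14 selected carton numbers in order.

j=1: r + 0k = 74.828 → ⌈·⌉ = 75
j=2: r + 1k = 356.542285… → ⌈·⌉ = 357
j=3: r + 2k = 638.256571… → ⌈·⌉ = 639
j=4: r + 3k = 919.970857… → ⌈·⌉ = 920
j=5: r + 4k = 1201.685142… → ⌈·⌉ = 1202
j=6: r + 5k = 1483.399428… → ⌈·⌉ = 1484
j=7: r + 6k = 1765.113714… → ⌈·⌉ = 1766
j=8: r + 7k = 2046.828 → ⌈·⌉ = 2047
j=9: r + 8k = 2328.542285… → ⌈·⌉ = 2329
j=10: r + 9k = 2610.256571… → ⌈·⌉ = 2611
j=11: r + 10k = 2891.970857… → ⌈·⌉ = 2892
j=12: r + 11k = 3173.685142… → ⌈·⌉ = 3174
j=13: r + 12k = 3455.399428… → ⌈·⌉ = 3456
j=14: r + 13k = 3737.113714… → ⌈·⌉ = 3738

75, 357, 639, 920, 1202, 1484, 1766, 2047, 2329, 2611, 2892, 3174, 3456, 3738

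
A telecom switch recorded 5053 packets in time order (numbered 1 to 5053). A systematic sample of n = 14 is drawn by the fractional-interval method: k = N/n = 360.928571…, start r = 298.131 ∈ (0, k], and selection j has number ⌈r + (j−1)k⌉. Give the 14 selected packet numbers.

j=1: r + 0k = 298.131 → ⌈·⌉ = 299
j=2: r + 1k = 659.059571… → ⌈·⌉ = 660
j=3: r + 2k = 1019.988142… → ⌈·⌉ = 1020
j=4: r + 3k = 1380.916714… → ⌈·⌉ = 1381
j=5: r + 4k = 1741.845285… → ⌈·⌉ = 1742
j=6: r + 5k = 2102.773857… → ⌈·⌉ = 2103
j=7: r + 6k = 2463.702428… → ⌈·⌉ = 2464
j=8: r + 7k = 2824.631 → ⌈·⌉ = 2825
j=9: r + 8k = 3185.559571… → ⌈·⌉ = 3186
j=10: r + 9k = 3546.488142… → ⌈·⌉ = 3547
j=11: r + 10k = 3907.416714… → ⌈·⌉ = 3908
j=12: r + 11k = 4268.345285… → ⌈·⌉ = 4269
j=13: r + 12k = 4629.273857… → ⌈·⌉ = 4630
j=14: r + 13k = 4990.202428… → ⌈·⌉ = 4991

299, 660, 1020, 1381, 1742, 2103, 2464, 2825, 3186, 3547, 3908, 4269, 4630, 4991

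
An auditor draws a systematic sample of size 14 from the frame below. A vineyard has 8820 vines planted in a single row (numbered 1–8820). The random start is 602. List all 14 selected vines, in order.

k = N/n = 8820/14 = 630
vine 1: 602
vine 2: 602 + 630 = 1232
vine 3: 1232 + 630 = 1862
vine 4: 1862 + 630 = 2492
vine 5: 2492 + 630 = 3122
vine 6: 3122 + 630 = 3752
vine 7: 3752 + 630 = 4382
vine 8: 4382 + 630 = 5012
vine 9: 5012 + 630 = 5642
vine 10: 5642 + 630 = 6272
vine 11: 6272 + 630 = 6902
vine 12: 6902 + 630 = 7532
vine 13: 7532 + 630 = 8162
vine 14: 8162 + 630 = 8792

602, 1232, 1862, 2492, 3122, 3752, 4382, 5012, 5642, 6272, 6902, 7532, 8162, 8792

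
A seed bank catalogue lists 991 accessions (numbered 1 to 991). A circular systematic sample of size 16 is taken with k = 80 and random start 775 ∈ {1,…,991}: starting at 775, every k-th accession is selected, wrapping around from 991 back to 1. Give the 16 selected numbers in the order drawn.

775, 855, 935, 24, 104, 184, 264, 344, 424, 504, 584, 664, 744, 824, 904, 984

Selection 1: 775
Selection 2: 775 + 80 = 855
Selection 3: 855 + 80 = 935
Selection 4: 935 + 80 = 1015 → 1015 − 991 = 24
Selection 5: 24 + 80 = 104
Selection 6: 104 + 80 = 184
Selection 7: 184 + 80 = 264
Selection 8: 264 + 80 = 344
Selection 9: 344 + 80 = 424
Selection 10: 424 + 80 = 504
Selection 11: 504 + 80 = 584
Selection 12: 584 + 80 = 664
Selection 13: 664 + 80 = 744
Selection 14: 744 + 80 = 824
Selection 15: 824 + 80 = 904
Selection 16: 904 + 80 = 984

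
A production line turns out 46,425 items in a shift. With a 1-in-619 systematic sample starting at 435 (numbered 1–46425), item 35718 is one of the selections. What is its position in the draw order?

k = 619
position = (35718 − 435)/619 + 1 = 35283/619 + 1 = 57 + 1 = 58

58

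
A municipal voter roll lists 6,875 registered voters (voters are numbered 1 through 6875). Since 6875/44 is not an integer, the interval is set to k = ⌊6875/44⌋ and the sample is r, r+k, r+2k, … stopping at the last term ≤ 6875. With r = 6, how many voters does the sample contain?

45

k = ⌊6875/44⌋ = 156
Achieved size = ⌊(6875 − 6)/156⌋ + 1 = ⌊6869/156⌋ + 1 = 44 + 1 = 45
(last selection: 6 + 44×156 = 6870 ≤ 6875; next would be 7026 > 6875)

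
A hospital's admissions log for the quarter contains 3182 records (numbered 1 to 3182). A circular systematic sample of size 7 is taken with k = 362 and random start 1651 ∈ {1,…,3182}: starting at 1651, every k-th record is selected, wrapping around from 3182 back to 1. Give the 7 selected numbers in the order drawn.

Selection 1: 1651
Selection 2: 1651 + 362 = 2013
Selection 3: 2013 + 362 = 2375
Selection 4: 2375 + 362 = 2737
Selection 5: 2737 + 362 = 3099
Selection 6: 3099 + 362 = 3461 → 3461 − 3182 = 279
Selection 7: 279 + 362 = 641

1651, 2013, 2375, 2737, 3099, 279, 641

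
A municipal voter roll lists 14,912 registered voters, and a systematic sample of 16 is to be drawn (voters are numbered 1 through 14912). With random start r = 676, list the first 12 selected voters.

676, 1608, 2540, 3472, 4404, 5336, 6268, 7200, 8132, 9064, 9996, 10928

k = N/n = 14912/16 = 932
voter 1: 676
voter 2: 676 + 932 = 1608
voter 3: 1608 + 932 = 2540
voter 4: 2540 + 932 = 3472
voter 5: 3472 + 932 = 4404
voter 6: 4404 + 932 = 5336
voter 7: 5336 + 932 = 6268
voter 8: 6268 + 932 = 7200
voter 9: 7200 + 932 = 8132
voter 10: 8132 + 932 = 9064
voter 11: 9064 + 932 = 9996
voter 12: 9996 + 932 = 10928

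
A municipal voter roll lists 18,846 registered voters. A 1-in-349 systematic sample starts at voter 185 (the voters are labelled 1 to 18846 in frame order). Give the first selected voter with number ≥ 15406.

15541

k = 349
Steps past start: ⌈(15406 − 185)/349⌉ = ⌈15221/349⌉ = 44
Selected voter: 185 + 44×349 = 15541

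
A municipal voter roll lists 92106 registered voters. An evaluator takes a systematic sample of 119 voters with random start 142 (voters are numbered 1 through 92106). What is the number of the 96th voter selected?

73672

k = 92106/119 = 774
96th selection = r + (96−1)·k = 142 + 95×774 = 142 + 73530 = 73672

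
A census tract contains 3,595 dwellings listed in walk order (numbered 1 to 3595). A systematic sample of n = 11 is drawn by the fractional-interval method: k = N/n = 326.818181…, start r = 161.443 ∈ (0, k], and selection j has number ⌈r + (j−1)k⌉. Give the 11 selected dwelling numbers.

j=1: r + 0k = 161.443 → ⌈·⌉ = 162
j=2: r + 1k = 488.261181… → ⌈·⌉ = 489
j=3: r + 2k = 815.079363… → ⌈·⌉ = 816
j=4: r + 3k = 1141.897545… → ⌈·⌉ = 1142
j=5: r + 4k = 1468.715727… → ⌈·⌉ = 1469
j=6: r + 5k = 1795.533909… → ⌈·⌉ = 1796
j=7: r + 6k = 2122.352090… → ⌈·⌉ = 2123
j=8: r + 7k = 2449.170272… → ⌈·⌉ = 2450
j=9: r + 8k = 2775.988454… → ⌈·⌉ = 2776
j=10: r + 9k = 3102.806636… → ⌈·⌉ = 3103
j=11: r + 10k = 3429.624818… → ⌈·⌉ = 3430

162, 489, 816, 1142, 1469, 1796, 2123, 2450, 2776, 3103, 3430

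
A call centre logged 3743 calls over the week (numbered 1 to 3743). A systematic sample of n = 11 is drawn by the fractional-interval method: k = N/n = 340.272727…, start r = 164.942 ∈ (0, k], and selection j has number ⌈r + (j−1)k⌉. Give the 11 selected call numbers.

j=1: r + 0k = 164.942 → ⌈·⌉ = 165
j=2: r + 1k = 505.214727… → ⌈·⌉ = 506
j=3: r + 2k = 845.487454… → ⌈·⌉ = 846
j=4: r + 3k = 1185.760181… → ⌈·⌉ = 1186
j=5: r + 4k = 1526.032909… → ⌈·⌉ = 1527
j=6: r + 5k = 1866.305636… → ⌈·⌉ = 1867
j=7: r + 6k = 2206.578363… → ⌈·⌉ = 2207
j=8: r + 7k = 2546.851090… → ⌈·⌉ = 2547
j=9: r + 8k = 2887.123818… → ⌈·⌉ = 2888
j=10: r + 9k = 3227.396545… → ⌈·⌉ = 3228
j=11: r + 10k = 3567.669272… → ⌈·⌉ = 3568

165, 506, 846, 1186, 1527, 1867, 2207, 2547, 2888, 3228, 3568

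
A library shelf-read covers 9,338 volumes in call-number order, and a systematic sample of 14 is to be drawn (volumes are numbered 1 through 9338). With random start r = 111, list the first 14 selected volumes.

k = N/n = 9338/14 = 667
volume 1: 111
volume 2: 111 + 667 = 778
volume 3: 778 + 667 = 1445
volume 4: 1445 + 667 = 2112
volume 5: 2112 + 667 = 2779
volume 6: 2779 + 667 = 3446
volume 7: 3446 + 667 = 4113
volume 8: 4113 + 667 = 4780
volume 9: 4780 + 667 = 5447
volume 10: 5447 + 667 = 6114
volume 11: 6114 + 667 = 6781
volume 12: 6781 + 667 = 7448
volume 13: 7448 + 667 = 8115
volume 14: 8115 + 667 = 8782

111, 778, 1445, 2112, 2779, 3446, 4113, 4780, 5447, 6114, 6781, 7448, 8115, 8782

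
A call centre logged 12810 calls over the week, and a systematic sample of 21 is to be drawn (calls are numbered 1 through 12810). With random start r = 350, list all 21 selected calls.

350, 960, 1570, 2180, 2790, 3400, 4010, 4620, 5230, 5840, 6450, 7060, 7670, 8280, 8890, 9500, 10110, 10720, 11330, 11940, 12550

k = N/n = 12810/21 = 610
call 1: 350
call 2: 350 + 610 = 960
call 3: 960 + 610 = 1570
call 4: 1570 + 610 = 2180
call 5: 2180 + 610 = 2790
call 6: 2790 + 610 = 3400
call 7: 3400 + 610 = 4010
call 8: 4010 + 610 = 4620
call 9: 4620 + 610 = 5230
call 10: 5230 + 610 = 5840
call 11: 5840 + 610 = 6450
call 12: 6450 + 610 = 7060
call 13: 7060 + 610 = 7670
call 14: 7670 + 610 = 8280
call 15: 8280 + 610 = 8890
call 16: 8890 + 610 = 9500
call 17: 9500 + 610 = 10110
call 18: 10110 + 610 = 10720
call 19: 10720 + 610 = 11330
call 20: 11330 + 610 = 11940
call 21: 11940 + 610 = 12550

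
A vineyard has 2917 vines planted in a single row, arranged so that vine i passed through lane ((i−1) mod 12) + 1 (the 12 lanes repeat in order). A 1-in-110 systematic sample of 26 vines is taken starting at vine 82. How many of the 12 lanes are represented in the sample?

6

Consecutive selections differ by k = 110, so their lane numbers differ by 110 mod 12 = 2.
gcd(110, 12) = 2, so the sample visits 12/2 = 6 distinct residues mod 12.
Start 82 is lane 10; the lanes hit are 2, 4, 6, 8, 10, 12.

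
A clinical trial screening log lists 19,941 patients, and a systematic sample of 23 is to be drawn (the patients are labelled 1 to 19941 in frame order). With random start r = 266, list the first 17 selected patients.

266, 1133, 2000, 2867, 3734, 4601, 5468, 6335, 7202, 8069, 8936, 9803, 10670, 11537, 12404, 13271, 14138

k = N/n = 19941/23 = 867
patient 1: 266
patient 2: 266 + 867 = 1133
patient 3: 1133 + 867 = 2000
patient 4: 2000 + 867 = 2867
patient 5: 2867 + 867 = 3734
patient 6: 3734 + 867 = 4601
patient 7: 4601 + 867 = 5468
patient 8: 5468 + 867 = 6335
patient 9: 6335 + 867 = 7202
patient 10: 7202 + 867 = 8069
patient 11: 8069 + 867 = 8936
patient 12: 8936 + 867 = 9803
patient 13: 9803 + 867 = 10670
patient 14: 10670 + 867 = 11537
patient 15: 11537 + 867 = 12404
patient 16: 12404 + 867 = 13271
patient 17: 13271 + 867 = 14138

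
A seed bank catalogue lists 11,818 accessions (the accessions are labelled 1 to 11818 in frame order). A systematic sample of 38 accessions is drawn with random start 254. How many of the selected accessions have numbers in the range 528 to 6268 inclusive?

19

k = 11818/38 = 311
First selection ≥ 528: 254 + ⌈(528−254)/311⌉·311 = 254 + 1×311 = 565
Last selection ≤ 6268: 254 + ⌊(6268−254)/311⌋·311 = 254 + 19×311 = 6163
Count = 19 − 1 + 1 = 19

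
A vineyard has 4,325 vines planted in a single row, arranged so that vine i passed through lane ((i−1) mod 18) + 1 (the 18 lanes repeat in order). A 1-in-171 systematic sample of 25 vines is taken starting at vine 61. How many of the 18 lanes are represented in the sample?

2

Consecutive selections differ by k = 171, so their lane numbers differ by 171 mod 18 = 9.
gcd(171, 18) = 9, so the sample visits 18/9 = 2 distinct residues mod 18.
Start 61 is lane 7; the lanes hit are 7, 16.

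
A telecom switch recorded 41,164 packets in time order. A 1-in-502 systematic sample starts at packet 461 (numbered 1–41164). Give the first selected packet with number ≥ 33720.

k = 502
Steps past start: ⌈(33720 − 461)/502⌉ = ⌈33259/502⌉ = 67
Selected packet: 461 + 67×502 = 34095

34095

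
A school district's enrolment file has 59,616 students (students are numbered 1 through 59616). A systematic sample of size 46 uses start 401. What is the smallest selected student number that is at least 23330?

23729

k = 59616/46 = 1296
Steps past start: ⌈(23330 − 401)/1296⌉ = ⌈22929/1296⌉ = 18
Selected student: 401 + 18×1296 = 23729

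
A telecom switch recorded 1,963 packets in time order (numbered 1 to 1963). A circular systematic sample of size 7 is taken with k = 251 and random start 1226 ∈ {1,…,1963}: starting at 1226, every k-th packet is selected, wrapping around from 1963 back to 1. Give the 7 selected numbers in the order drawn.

Selection 1: 1226
Selection 2: 1226 + 251 = 1477
Selection 3: 1477 + 251 = 1728
Selection 4: 1728 + 251 = 1979 → 1979 − 1963 = 16
Selection 5: 16 + 251 = 267
Selection 6: 267 + 251 = 518
Selection 7: 518 + 251 = 769

1226, 1477, 1728, 16, 267, 518, 769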